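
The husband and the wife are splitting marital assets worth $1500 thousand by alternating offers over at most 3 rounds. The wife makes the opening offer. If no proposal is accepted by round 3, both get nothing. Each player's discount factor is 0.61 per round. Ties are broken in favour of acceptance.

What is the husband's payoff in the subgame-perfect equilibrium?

356.85

Round 3 (the wife proposes): the husband will accept anything ≥ 0, so the wife offers 0 and keeps 1500.
Round 2 (the husband proposes): the wife can get 1500 next round, worth 0.61 × 1500 = 915 now, so the husband offers 915, keeping 585.
Round 1 (the wife proposes): the husband can get 585 next round, worth 0.61 × 585 = 356.85 now; the wife offers that and keeps 1143.15.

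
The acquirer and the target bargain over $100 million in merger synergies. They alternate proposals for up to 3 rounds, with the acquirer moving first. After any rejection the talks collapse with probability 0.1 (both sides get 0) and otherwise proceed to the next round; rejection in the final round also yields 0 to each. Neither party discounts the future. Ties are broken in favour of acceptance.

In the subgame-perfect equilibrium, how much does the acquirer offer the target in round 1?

9

By backward induction:
Round 3 (the acquirer proposes): the target will accept anything ≥ 0, so the acquirer offers 0 and keeps 100.
Round 2 (the target proposes): rejecting gives the acquirer an expected 0.9 × 100 = 90; the target offers that and keeps 10.
Round 1 (the acquirer proposes): rejecting gives the target an expected 0.9 × 10 = 9; the acquirer offers that and keeps 91.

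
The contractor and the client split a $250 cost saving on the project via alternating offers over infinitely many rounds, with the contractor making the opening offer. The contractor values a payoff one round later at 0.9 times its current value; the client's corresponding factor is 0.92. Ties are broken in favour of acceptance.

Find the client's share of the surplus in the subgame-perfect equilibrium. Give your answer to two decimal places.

In a stationary SPE each proposer offers the other exactly their discounted continuation value.
If the contractor keeps x when proposing and the client keeps y when proposing, then x = 250 − 0.92y and y = 250 − 0.9x.
Solving: x = 250(1 − 0.92) / (1 − 0.9·0.92) = 20 / 0.172 ≈ 116.2791.
The client gets 250 − 116.2791 ≈ 133.7209.

133.72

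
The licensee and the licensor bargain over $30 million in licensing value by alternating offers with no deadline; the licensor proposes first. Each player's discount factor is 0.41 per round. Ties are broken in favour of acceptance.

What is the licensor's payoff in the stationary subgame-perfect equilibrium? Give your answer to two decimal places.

Let x be the licensor's share when the licensor proposes and y be the licensee's share when the licensee proposes.
The licensee accepts iff offered ≥ 0.41·y, so x = 30 − 0.41y. Symmetrically y = 30 − 0.41x.
Substituting: x = 30 − 0.41(30 − 0.41x), giving x(1 − 0.41·0.41) = 30(1 − 0.41).
So x = 30 × 0.59 / 0.8319 ≈ 21.2766, and the licensee receives 30 − x ≈ 8.7234.

21.28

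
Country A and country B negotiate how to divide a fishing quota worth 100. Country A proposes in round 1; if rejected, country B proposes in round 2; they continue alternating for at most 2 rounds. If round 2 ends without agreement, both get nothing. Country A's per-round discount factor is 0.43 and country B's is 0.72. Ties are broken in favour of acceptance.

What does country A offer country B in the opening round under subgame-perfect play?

Work backward from the last round.
Round 2 (country B proposes): country A will accept anything ≥ 0, so country B offers 0 and keeps 100.
Round 1 (country A proposes): country B can get 100 next round, worth 0.72 × 100 = 72 now, so country A offers 72, keeping 28.

72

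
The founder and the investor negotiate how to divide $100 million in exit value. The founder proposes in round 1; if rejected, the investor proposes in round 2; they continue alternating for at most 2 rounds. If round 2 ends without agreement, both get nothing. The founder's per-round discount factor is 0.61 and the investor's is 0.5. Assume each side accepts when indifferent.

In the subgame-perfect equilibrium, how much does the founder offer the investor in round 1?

Round 2 (the investor proposes): rejection yields 0 for the founder; the investor offers 0 and keeps 100.
Round 1 (the founder proposes): the investor can get 100 next round, worth 0.5 × 100 = 50 now. The founder offers 50 and keeps 100 − 50 = 50.

50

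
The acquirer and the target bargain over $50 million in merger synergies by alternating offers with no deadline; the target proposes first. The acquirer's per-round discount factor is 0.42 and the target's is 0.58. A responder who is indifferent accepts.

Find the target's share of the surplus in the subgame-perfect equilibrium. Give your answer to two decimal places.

In a stationary SPE each proposer offers the other exactly their discounted continuation value.
If the target keeps x when proposing and the acquirer keeps y when proposing, then x = 50 − 0.42y and y = 50 − 0.58x.
Solving: x = 50(1 − 0.42) / (1 − 0.58·0.42) = 29 / 0.7564 ≈ 38.3395.
The acquirer gets 50 − 38.3395 ≈ 11.6605.

38.34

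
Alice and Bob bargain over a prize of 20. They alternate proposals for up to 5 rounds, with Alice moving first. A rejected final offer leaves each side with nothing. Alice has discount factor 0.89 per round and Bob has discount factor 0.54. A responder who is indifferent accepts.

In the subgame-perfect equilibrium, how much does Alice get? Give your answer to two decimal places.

Round 5 (Alice proposes): Bob will accept anything ≥ 0, so Alice offers 0 and keeps 20.
Round 4 (Bob proposes): Alice can get 20 next round, worth 0.89 × 20 = 17.8 now, so Bob offers 17.8, keeping 2.2.
Round 3 (Alice proposes): Bob can get 2.2 next round, worth 0.54 × 2.2 = 1.188 now, so Alice offers 1.188, keeping 18.812.
Round 2 (Bob proposes): Alice can get 18.812 next round, worth 0.89 × 18.812 = 16.74268 now; Bob offers that and keeps 3.25732.
Round 1 (Alice proposes): Bob can get 3.25732 next round, worth 0.54 × 3.25732 = 1.7589528 now, so Alice offers 1.7589528, keeping 18.2410472.

18.24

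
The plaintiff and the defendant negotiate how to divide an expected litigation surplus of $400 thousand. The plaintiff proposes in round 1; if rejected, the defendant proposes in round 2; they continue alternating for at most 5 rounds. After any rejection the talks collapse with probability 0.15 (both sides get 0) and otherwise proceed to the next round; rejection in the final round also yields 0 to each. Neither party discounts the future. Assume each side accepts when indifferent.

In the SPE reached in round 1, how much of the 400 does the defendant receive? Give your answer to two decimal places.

Round 5 (the plaintiff proposes): rejection yields 0 for the defendant; the plaintiff offers 0 and keeps 400.
Round 4 (the defendant proposes): rejecting gives the plaintiff an expected 0.85 × 400 = 340, so the defendant offers 340, keeping 60.
Round 3 (the plaintiff proposes): rejecting gives the defendant an expected 0.85 × 60 = 51, so the plaintiff offers 51, keeping 349.
Round 2 (the defendant proposes): rejecting gives the plaintiff an expected 0.85 × 349 = 296.65; the defendant offers that and keeps 103.35.
Round 1 (the plaintiff proposes): rejecting gives the defendant an expected 0.85 × 103.35 = 87.8475. The plaintiff offers 87.8475 and keeps 400 − 87.8475 = 312.1525.

87.85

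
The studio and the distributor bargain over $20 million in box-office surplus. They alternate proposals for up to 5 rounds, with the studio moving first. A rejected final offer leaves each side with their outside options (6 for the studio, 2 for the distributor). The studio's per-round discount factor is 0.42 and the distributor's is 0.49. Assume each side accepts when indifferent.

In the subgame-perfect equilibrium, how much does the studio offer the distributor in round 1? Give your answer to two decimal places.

By backward induction:
Round 5 (the studio proposes): the distributor gets 2 if talks fail, so the studio offers 2 and keeps 18.
Round 4 (the distributor proposes): the studio can get 18 next round, worth 0.42 × 18 = 7.56 now; the distributor offers that and keeps 12.44.
Round 3 (the studio proposes): the distributor can get 12.44 next round, worth 0.49 × 12.44 = 6.0956 now; the studio offers that and keeps 13.9044.
Round 2 (the distributor proposes): the studio can get 13.9044 next round, worth 0.42 × 13.9044 = 5.839848 now, so the distributor offers 5.839848, keeping 14.160152.
Round 1 (the studio proposes): the distributor can get 14.160152 next round, worth 0.49 × 14.160152 = 6.93847448 now. The studio offers 6.93847448 and keeps 20 − 6.93847448 = 13.06152552.

6.94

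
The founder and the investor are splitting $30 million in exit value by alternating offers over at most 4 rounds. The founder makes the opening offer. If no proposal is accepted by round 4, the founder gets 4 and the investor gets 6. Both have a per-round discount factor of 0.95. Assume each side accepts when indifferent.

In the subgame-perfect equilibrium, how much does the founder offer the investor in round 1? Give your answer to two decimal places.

23.72

Round 4 (the investor proposes): the founder gets 4 if talks fail, so the investor offers 4 and keeps 26.
Round 3 (the founder proposes): the investor can get 26 next round, worth 0.95 × 26 = 24.7 now. The founder offers 24.7 and keeps 30 − 24.7 = 5.3.
Round 2 (the investor proposes): the founder can get 5.3 next round, worth 0.95 × 5.3 = 5.035 now. The investor offers 5.035 and keeps 30 − 5.035 = 24.965.
Round 1 (the founder proposes): the investor can get 24.965 next round, worth 0.95 × 24.965 = 23.71675 now. The founder offers 23.71675 and keeps 30 − 23.71675 = 6.28325.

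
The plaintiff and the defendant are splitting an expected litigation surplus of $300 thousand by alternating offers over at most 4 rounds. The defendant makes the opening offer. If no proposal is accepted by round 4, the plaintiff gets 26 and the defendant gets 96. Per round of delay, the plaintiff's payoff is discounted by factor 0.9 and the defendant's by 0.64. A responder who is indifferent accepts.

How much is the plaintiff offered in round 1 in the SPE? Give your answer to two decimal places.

202.95

Round 4 (the plaintiff proposes): the defendant gets 96 if talks fail, so the plaintiff offers 96 and keeps 204.
Round 3 (the defendant proposes): the plaintiff can get 204 next round, worth 0.9 × 204 = 183.6 now. The defendant offers 183.6 and keeps 300 − 183.6 = 116.4.
Round 2 (the plaintiff proposes): the defendant can get 116.4 next round, worth 0.64 × 116.4 = 74.496 now, so the plaintiff offers 74.496, keeping 225.504.
Round 1 (the defendant proposes): the plaintiff can get 225.504 next round, worth 0.9 × 225.504 = 202.9536 now, so the defendant offers 202.9536, keeping 97.0464.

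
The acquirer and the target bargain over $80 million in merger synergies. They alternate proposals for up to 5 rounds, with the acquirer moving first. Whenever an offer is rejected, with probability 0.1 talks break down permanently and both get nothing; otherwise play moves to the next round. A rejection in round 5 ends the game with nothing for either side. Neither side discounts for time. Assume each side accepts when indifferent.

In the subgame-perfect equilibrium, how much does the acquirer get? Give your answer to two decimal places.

By backward induction:
Round 5 (the acquirer proposes): the target will accept anything ≥ 0, so the acquirer offers 0 and keeps 80.
Round 4 (the target proposes): rejecting gives the acquirer an expected 0.9 × 80 = 72, so the target offers 72, keeping 8.
Round 3 (the acquirer proposes): rejecting gives the target an expected 0.9 × 8 = 7.2, so the acquirer offers 7.2, keeping 72.8.
Round 2 (the target proposes): rejecting gives the acquirer an expected 0.9 × 72.8 = 65.52; the target offers that and keeps 14.48.
Round 1 (the acquirer proposes): rejecting gives the target an expected 0.9 × 14.48 = 13.032; the acquirer offers that and keeps 66.968.

66.97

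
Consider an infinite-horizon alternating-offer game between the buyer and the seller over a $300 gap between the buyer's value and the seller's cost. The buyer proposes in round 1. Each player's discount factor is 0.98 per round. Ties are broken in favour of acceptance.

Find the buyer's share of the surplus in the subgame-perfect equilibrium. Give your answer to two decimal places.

In a stationary SPE each proposer offers the other exactly their discounted continuation value.
If the buyer keeps x when proposing and the seller keeps y when proposing, then x = 300 − 0.98y and y = 300 − 0.98x.
Solving: x = 300(1 − 0.98) / (1 − 0.98·0.98) = 6 / 0.0396 ≈ 151.5152.
The seller gets 300 − 151.5152 ≈ 148.4848.

151.52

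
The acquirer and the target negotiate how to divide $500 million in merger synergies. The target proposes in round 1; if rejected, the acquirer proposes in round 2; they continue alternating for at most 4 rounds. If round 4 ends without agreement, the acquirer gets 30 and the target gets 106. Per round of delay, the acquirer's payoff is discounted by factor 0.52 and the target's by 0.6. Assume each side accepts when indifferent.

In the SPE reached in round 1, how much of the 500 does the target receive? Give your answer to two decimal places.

Solve by backward induction from round 4.
Round 4 (the acquirer proposes): the target gets 106 if talks fail, so the acquirer offers 106 and keeps 394.
Round 3 (the target proposes): the acquirer can get 394 next round, worth 0.52 × 394 = 204.88 now; the target offers that and keeps 295.12.
Round 2 (the acquirer proposes): the target can get 295.12 next round, worth 0.6 × 295.12 = 177.072 now, so the acquirer offers 177.072, keeping 322.928.
Round 1 (the target proposes): the acquirer can get 322.928 next round, worth 0.52 × 322.928 = 167.92256 now. The target offers 167.92256 and keeps 500 − 167.92256 = 332.07744.

332.08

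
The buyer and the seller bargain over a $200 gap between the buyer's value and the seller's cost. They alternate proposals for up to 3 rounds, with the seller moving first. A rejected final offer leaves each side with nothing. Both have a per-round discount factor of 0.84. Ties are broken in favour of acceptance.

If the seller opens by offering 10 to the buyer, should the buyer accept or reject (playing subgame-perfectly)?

Reject

Work out the buyer's continuation value if the offer is rejected.
Round 3 (the seller proposes): rejection yields 0 for the buyer; the seller offers 0 and keeps 200.
Round 2 (the buyer proposes): the seller can get 200 next round, worth 0.84 × 200 = 168 now. The buyer offers 168 and keeps 200 − 168 = 32.
So by rejecting in round 1, the buyer gets 32 next round, worth 0.84 × 32 = 26.88 now.
Offer 10 < 26.88, so the buyer rejects.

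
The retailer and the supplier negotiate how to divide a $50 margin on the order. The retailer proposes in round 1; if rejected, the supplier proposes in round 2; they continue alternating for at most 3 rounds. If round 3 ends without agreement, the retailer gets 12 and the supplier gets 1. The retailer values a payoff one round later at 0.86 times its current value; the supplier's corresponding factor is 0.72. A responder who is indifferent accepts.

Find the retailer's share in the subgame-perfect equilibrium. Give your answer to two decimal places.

Round 3 (the retailer proposes): the supplier gets 1 if talks fail, so the retailer offers 1 and keeps 49.
Round 2 (the supplier proposes): the retailer can get 49 next round, worth 0.86 × 49 = 42.14 now. The supplier offers 42.14 and keeps 50 − 42.14 = 7.86.
Round 1 (the retailer proposes): the supplier can get 7.86 next round, worth 0.72 × 7.86 = 5.6592 now; the retailer offers that and keeps 44.3408.

44.34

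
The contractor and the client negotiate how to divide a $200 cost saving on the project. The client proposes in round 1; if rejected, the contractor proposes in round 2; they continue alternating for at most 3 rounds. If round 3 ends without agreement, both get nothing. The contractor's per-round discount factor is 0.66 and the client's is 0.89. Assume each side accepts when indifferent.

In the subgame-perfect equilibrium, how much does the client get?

185.48

Solve by backward induction from round 3.
Round 3 (the client proposes): rejection yields 0 for the contractor; the client offers 0 and keeps 200.
Round 2 (the contractor proposes): the client can get 200 next round, worth 0.89 × 200 = 178 now. The contractor offers 178 and keeps 200 − 178 = 22.
Round 1 (the client proposes): the contractor can get 22 next round, worth 0.66 × 22 = 14.52 now, so the client offers 14.52, keeping 185.48.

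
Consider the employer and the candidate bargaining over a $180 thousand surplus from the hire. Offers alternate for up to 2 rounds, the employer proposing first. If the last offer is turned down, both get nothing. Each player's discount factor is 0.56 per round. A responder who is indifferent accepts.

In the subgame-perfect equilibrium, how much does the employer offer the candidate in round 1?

Solve by backward induction from round 2.
Round 2 (the candidate proposes): rejection yields 0 for the employer; the candidate offers 0 and keeps 180.
Round 1 (the employer proposes): the candidate can get 180 next round, worth 0.56 × 180 = 100.8 now. The employer offers 100.8 and keeps 180 − 100.8 = 79.2.

100.8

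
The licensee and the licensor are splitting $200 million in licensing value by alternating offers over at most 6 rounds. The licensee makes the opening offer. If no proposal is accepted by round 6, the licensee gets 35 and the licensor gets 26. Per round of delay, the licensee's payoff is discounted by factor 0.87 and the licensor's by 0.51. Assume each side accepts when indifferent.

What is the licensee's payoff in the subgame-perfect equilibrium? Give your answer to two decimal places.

Round 6 (the licensor proposes): the licensee gets 35 if talks fail, so the licensor offers 35 and keeps 165.
Round 5 (the licensee proposes): the licensor can get 165 next round, worth 0.51 × 165 = 84.15 now; the licensee offers that and keeps 115.85.
Round 4 (the licensor proposes): the licensee can get 115.85 next round, worth 0.87 × 115.85 = 100.7895 now; the licensor offers that and keeps 99.2105.
Round 3 (the licensee proposes): the licensor can get 99.2105 next round, worth 0.51 × 99.2105 = 50.597355 now; the licensee offers that and keeps 149.402645.
Round 2 (the licensor proposes): the licensee can get 149.402645 next round, worth 0.87 × 149.402645 = 129.98030115 now, so the licensor offers 129.98030115, keeping 70.01969885.
Round 1 (the licensee proposes): the licensor can get 70.01969885 next round, worth 0.51 × 70.01969885 = 35.7100464135 now; the licensee offers that and keeps 164.2899535865.

164.29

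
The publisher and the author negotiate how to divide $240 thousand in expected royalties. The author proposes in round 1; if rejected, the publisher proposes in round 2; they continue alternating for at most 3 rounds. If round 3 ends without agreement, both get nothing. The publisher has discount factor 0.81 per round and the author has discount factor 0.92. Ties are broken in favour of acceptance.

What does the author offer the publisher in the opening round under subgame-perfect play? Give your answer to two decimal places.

15.55

Solve by backward induction from round 3.
Round 3 (the author proposes): rejection yields 0 for the publisher; the author offers 0 and keeps 240.
Round 2 (the publisher proposes): the author can get 240 next round, worth 0.92 × 240 = 220.8 now. The publisher offers 220.8 and keeps 240 − 220.8 = 19.2.
Round 1 (the author proposes): the publisher can get 19.2 next round, worth 0.81 × 19.2 = 15.552 now. The author offers 15.552 and keeps 240 − 15.552 = 224.448.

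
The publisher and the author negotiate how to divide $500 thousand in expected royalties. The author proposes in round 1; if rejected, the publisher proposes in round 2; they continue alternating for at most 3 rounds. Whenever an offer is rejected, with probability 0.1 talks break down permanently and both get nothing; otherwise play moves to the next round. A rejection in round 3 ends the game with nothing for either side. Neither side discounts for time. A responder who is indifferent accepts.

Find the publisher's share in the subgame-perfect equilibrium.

45

By backward induction:
Round 3 (the author proposes): rejection yields 0 for the publisher; the author offers 0 and keeps 500.
Round 2 (the publisher proposes): rejecting gives the author an expected 0.9 × 500 = 450; the publisher offers that and keeps 50.
Round 1 (the author proposes): rejecting gives the publisher an expected 0.9 × 50 = 45, so the author offers 45, keeping 455.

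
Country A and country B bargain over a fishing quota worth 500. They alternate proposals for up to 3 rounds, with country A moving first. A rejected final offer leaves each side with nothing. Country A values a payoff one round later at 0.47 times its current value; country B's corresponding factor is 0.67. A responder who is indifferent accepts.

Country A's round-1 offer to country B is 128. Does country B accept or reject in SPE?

Work out country B's continuation value if the offer is rejected.
Round 3 (country A proposes): rejection yields 0 for country B; country A offers 0 and keeps 500.
Round 2 (country B proposes): country A can get 500 next round, worth 0.47 × 500 = 235 now, so country B offers 235, keeping 265.
So by rejecting in round 1, country B gets 265 next round, worth 0.67 × 265 = 177.55 now.
Offer 128 < 177.55, so country B rejects.

Reject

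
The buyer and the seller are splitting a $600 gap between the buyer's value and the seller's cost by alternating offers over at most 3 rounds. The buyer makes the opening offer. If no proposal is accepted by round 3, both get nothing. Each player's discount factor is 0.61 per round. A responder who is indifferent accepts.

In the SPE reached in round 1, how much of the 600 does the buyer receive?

Work backward from the last round.
Round 3 (the buyer proposes): the seller will accept anything ≥ 0, so the buyer offers 0 and keeps 600.
Round 2 (the seller proposes): the buyer can get 600 next round, worth 0.61 × 600 = 366 now; the seller offers that and keeps 234.
Round 1 (the buyer proposes): the seller can get 234 next round, worth 0.61 × 234 = 142.74 now. The buyer offers 142.74 and keeps 600 − 142.74 = 457.26.

457.26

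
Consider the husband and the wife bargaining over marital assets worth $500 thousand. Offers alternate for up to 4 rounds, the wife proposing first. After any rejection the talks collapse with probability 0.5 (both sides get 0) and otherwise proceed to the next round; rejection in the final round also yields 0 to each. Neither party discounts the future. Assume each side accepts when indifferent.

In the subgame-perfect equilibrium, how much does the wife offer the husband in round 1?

Round 4 (the husband proposes): rejection yields 0 for the wife; the husband offers 0 and keeps 500.
Round 3 (the wife proposes): rejecting gives the husband an expected 0.5 × 500 = 250, so the wife offers 250, keeping 250.
Round 2 (the husband proposes): rejecting gives the wife an expected 0.5 × 250 = 125; the husband offers that and keeps 375.
Round 1 (the wife proposes): rejecting gives the husband an expected 0.5 × 375 = 187.5, so the wife offers 187.5, keeping 312.5.

187.5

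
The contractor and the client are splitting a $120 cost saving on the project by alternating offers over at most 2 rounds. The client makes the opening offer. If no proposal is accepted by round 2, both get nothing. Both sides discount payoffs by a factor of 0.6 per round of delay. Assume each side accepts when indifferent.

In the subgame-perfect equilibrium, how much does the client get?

Round 2 (the contractor proposes): rejection yields 0 for the client; the contractor offers 0 and keeps 120.
Round 1 (the client proposes): the contractor can get 120 next round, worth 0.6 × 120 = 72 now; the client offers that and keeps 48.

48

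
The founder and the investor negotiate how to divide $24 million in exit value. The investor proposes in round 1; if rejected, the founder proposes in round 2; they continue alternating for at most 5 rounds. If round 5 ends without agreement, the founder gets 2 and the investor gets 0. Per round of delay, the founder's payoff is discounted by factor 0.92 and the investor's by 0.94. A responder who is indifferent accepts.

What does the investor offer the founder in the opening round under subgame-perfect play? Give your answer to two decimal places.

3.97

Work backward from the last round.
Round 5 (the investor proposes): the founder gets 2 if talks fail, so the investor offers 2 and keeps 22.
Round 4 (the founder proposes): the investor can get 22 next round, worth 0.94 × 22 = 20.68 now, so the founder offers 20.68, keeping 3.32.
Round 3 (the investor proposes): the founder can get 3.32 next round, worth 0.92 × 3.32 = 3.0544 now; the investor offers that and keeps 20.9456.
Round 2 (the founder proposes): the investor can get 20.9456 next round, worth 0.94 × 20.9456 = 19.688864 now. The founder offers 19.688864 and keeps 24 − 19.688864 = 4.311136.
Round 1 (the investor proposes): the founder can get 4.311136 next round, worth 0.92 × 4.311136 = 3.96624512 now. The investor offers 3.96624512 and keeps 24 − 3.96624512 = 20.03375488.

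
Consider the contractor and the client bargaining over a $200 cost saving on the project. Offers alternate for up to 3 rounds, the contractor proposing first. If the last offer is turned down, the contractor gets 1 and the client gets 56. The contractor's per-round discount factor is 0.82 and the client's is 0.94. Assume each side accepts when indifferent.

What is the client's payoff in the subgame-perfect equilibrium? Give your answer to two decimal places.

By backward induction:
Round 3 (the contractor proposes): the client gets 56 if talks fail, so the contractor offers 56 and keeps 144.
Round 2 (the client proposes): the contractor can get 144 next round, worth 0.82 × 144 = 118.08 now, so the client offers 118.08, keeping 81.92.
Round 1 (the contractor proposes): the client can get 81.92 next round, worth 0.94 × 81.92 = 77.0048 now, so the contractor offers 77.0048, keeping 122.9952.

77.00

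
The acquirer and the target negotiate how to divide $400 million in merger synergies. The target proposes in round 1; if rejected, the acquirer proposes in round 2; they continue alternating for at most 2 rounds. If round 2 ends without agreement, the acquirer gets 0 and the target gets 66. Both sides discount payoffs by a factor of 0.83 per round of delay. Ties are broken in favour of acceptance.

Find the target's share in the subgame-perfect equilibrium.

Round 2 (the acquirer proposes): the target gets 66 if talks fail, so the acquirer offers 66 and keeps 334.
Round 1 (the target proposes): the acquirer can get 334 next round, worth 0.83 × 334 = 277.22 now; the target offers that and keeps 122.78.

122.78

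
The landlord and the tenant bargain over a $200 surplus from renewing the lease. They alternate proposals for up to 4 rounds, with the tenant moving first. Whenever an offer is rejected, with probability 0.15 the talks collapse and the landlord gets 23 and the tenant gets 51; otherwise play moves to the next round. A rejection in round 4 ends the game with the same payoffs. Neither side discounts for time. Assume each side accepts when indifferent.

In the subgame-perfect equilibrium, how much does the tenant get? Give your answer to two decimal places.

Round 4 (the landlord proposes): the tenant gets 51 if talks fail, so the landlord offers 51 and keeps 149.
Round 3 (the tenant proposes): rejecting gives the landlord an expected 0.85 × 149 + 0.15 × 23 = 130.1; the tenant offers that and keeps 69.9.
Round 2 (the landlord proposes): rejecting gives the tenant an expected 0.85 × 69.9 + 0.15 × 51 = 67.065. The landlord offers 67.065 and keeps 200 − 67.065 = 132.935.
Round 1 (the tenant proposes): rejecting gives the landlord an expected 0.85 × 132.935 + 0.15 × 23 = 116.44475; the tenant offers that and keeps 83.55525.

83.56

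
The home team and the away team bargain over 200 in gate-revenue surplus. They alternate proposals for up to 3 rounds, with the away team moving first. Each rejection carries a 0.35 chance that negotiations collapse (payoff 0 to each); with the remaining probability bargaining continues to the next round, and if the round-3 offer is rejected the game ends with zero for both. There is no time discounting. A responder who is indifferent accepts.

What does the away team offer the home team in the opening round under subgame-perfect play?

45.5

By backward induction:
Round 3 (the away team proposes): rejection yields 0 for the home team; the away team offers 0 and keeps 200.
Round 2 (the home team proposes): rejecting gives the away team an expected 0.65 × 200 = 130. The home team offers 130 and keeps 200 − 130 = 70.
Round 1 (the away team proposes): rejecting gives the home team an expected 0.65 × 70 = 45.5; the away team offers that and keeps 154.5.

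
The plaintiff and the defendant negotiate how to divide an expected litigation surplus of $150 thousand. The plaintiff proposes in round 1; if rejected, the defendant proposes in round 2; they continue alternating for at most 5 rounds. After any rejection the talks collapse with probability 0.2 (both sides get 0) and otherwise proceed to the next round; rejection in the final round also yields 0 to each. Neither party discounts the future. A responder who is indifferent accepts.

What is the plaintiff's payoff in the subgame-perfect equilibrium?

110.64

By backward induction:
Round 5 (the plaintiff proposes): rejection yields 0 for the defendant; the plaintiff offers 0 and keeps 150.
Round 4 (the defendant proposes): rejecting gives the plaintiff an expected 0.8 × 150 = 120, so the defendant offers 120, keeping 30.
Round 3 (the plaintiff proposes): rejecting gives the defendant an expected 0.8 × 30 = 24, so the plaintiff offers 24, keeping 126.
Round 2 (the defendant proposes): rejecting gives the plaintiff an expected 0.8 × 126 = 100.8, so the defendant offers 100.8, keeping 49.2.
Round 1 (the plaintiff proposes): rejecting gives the defendant an expected 0.8 × 49.2 = 39.36. The plaintiff offers 39.36 and keeps 150 − 39.36 = 110.64.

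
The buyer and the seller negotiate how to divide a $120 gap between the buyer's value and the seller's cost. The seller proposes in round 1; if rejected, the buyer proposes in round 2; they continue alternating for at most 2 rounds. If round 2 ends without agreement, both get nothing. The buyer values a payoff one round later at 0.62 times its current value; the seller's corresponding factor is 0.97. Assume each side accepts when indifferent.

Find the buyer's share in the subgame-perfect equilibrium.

Round 2 (the buyer proposes): the seller will accept anything ≥ 0, so the buyer offers 0 and keeps 120.
Round 1 (the seller proposes): the buyer can get 120 next round, worth 0.62 × 120 = 74.4 now; the seller offers that and keeps 45.6.

74.4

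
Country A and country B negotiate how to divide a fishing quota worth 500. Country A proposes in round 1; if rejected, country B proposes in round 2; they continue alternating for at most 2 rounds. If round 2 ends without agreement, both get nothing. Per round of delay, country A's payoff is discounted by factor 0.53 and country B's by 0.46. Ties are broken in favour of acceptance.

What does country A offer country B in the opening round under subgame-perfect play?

230

Round 2 (country B proposes): country A will accept anything ≥ 0, so country B offers 0 and keeps 500.
Round 1 (country A proposes): country B can get 500 next round, worth 0.46 × 500 = 230 now, so country A offers 230, keeping 270.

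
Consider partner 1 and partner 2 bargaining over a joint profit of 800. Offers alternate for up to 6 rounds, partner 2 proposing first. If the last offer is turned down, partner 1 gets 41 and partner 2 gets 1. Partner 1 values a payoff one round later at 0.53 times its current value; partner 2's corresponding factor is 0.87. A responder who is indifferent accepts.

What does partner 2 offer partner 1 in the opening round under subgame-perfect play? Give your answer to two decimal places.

170.57

Round 6 (partner 1 proposes): partner 2 gets 1 if talks fail, so partner 1 offers 1 and keeps 799.
Round 5 (partner 2 proposes): partner 1 can get 799 next round, worth 0.53 × 799 = 423.47 now. Partner 2 offers 423.47 and keeps 800 − 423.47 = 376.53.
Round 4 (partner 1 proposes): partner 2 can get 376.53 next round, worth 0.87 × 376.53 = 327.5811 now; partner 1 offers that and keeps 472.4189.
Round 3 (partner 2 proposes): partner 1 can get 472.4189 next round, worth 0.53 × 472.4189 = 250.382017 now; partner 2 offers that and keeps 549.617983.
Round 2 (partner 1 proposes): partner 2 can get 549.617983 next round, worth 0.87 × 549.617983 = 478.16764521 now. Partner 1 offers 478.16764521 and keeps 800 − 478.16764521 = 321.83235479.
Round 1 (partner 2 proposes): partner 1 can get 321.83235479 next round, worth 0.53 × 321.83235479 = 170.5711480387 now. Partner 2 offers 170.5711480387 and keeps 800 − 170.5711480387 = 629.4288519613.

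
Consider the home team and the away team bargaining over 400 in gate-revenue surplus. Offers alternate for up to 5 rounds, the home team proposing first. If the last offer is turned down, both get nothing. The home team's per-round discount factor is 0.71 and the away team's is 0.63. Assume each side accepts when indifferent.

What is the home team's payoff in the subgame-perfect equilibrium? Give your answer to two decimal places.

Round 5 (the home team proposes): the away team will accept anything ≥ 0, so the home team offers 0 and keeps 400.
Round 4 (the away team proposes): the home team can get 400 next round, worth 0.71 × 400 = 284 now; the away team offers that and keeps 116.
Round 3 (the home team proposes): the away team can get 116 next round, worth 0.63 × 116 = 73.08 now, so the home team offers 73.08, keeping 326.92.
Round 2 (the away team proposes): the home team can get 326.92 next round, worth 0.71 × 326.92 = 232.1132 now, so the away team offers 232.1132, keeping 167.8868.
Round 1 (the home team proposes): the away team can get 167.8868 next round, worth 0.63 × 167.8868 = 105.768684 now, so the home team offers 105.768684, keeping 294.231316.

294.23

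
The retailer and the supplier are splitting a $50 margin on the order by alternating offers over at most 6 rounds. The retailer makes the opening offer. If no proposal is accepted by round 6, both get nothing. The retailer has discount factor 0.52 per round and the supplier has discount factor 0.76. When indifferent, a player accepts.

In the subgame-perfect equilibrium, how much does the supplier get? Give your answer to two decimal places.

Solve by backward induction from round 6.
Round 6 (the supplier proposes): rejection yields 0 for the retailer; the supplier offers 0 and keeps 50.
Round 5 (the retailer proposes): the supplier can get 50 next round, worth 0.76 × 50 = 38 now; the retailer offers that and keeps 12.
Round 4 (the supplier proposes): the retailer can get 12 next round, worth 0.52 × 12 = 6.24 now, so the supplier offers 6.24, keeping 43.76.
Round 3 (the retailer proposes): the supplier can get 43.76 next round, worth 0.76 × 43.76 = 33.2576 now; the retailer offers that and keeps 16.7424.
Round 2 (the supplier proposes): the retailer can get 16.7424 next round, worth 0.52 × 16.7424 = 8.706048 now, so the supplier offers 8.706048, keeping 41.293952.
Round 1 (the retailer proposes): the supplier can get 41.293952 next round, worth 0.76 × 41.293952 = 31.38340352 now, so the retailer offers 31.38340352, keeping 18.61659648.

31.38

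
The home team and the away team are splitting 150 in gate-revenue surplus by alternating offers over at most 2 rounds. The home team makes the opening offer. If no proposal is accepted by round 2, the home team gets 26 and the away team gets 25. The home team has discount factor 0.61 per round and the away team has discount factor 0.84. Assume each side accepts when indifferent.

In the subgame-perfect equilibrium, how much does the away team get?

Round 2 (the away team proposes): the home team gets 26 if talks fail, so the away team offers 26 and keeps 124.
Round 1 (the home team proposes): the away team can get 124 next round, worth 0.84 × 124 = 104.16 now. The home team offers 104.16 and keeps 150 − 104.16 = 45.84.

104.16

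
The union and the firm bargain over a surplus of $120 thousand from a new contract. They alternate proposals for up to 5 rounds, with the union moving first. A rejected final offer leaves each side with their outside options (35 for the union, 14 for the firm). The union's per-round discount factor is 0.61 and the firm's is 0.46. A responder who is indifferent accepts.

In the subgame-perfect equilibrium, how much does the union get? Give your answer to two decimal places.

Round 5 (the union proposes): the firm gets 14 if talks fail, so the union offers 14 and keeps 106.
Round 4 (the firm proposes): the union can get 106 next round, worth 0.61 × 106 = 64.66 now; the firm offers that and keeps 55.34.
Round 3 (the union proposes): the firm can get 55.34 next round, worth 0.46 × 55.34 = 25.4564 now. The union offers 25.4564 and keeps 120 − 25.4564 = 94.5436.
Round 2 (the firm proposes): the union can get 94.5436 next round, worth 0.61 × 94.5436 = 57.671596 now; the firm offers that and keeps 62.328404.
Round 1 (the union proposes): the firm can get 62.328404 next round, worth 0.46 × 62.328404 = 28.67106584 now. The union offers 28.67106584 and keeps 120 − 28.67106584 = 91.32893416.

91.33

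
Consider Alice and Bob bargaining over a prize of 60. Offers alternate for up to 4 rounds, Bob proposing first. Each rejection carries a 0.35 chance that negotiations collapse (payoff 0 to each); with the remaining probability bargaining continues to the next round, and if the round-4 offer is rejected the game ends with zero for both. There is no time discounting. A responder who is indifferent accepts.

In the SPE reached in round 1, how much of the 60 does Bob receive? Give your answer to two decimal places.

29.87

By backward induction:
Round 4 (Alice proposes): Bob will accept anything ≥ 0, so Alice offers 0 and keeps 60.
Round 3 (Bob proposes): rejecting gives Alice an expected 0.65 × 60 = 39. Bob offers 39 and keeps 60 − 39 = 21.
Round 2 (Alice proposes): rejecting gives Bob an expected 0.65 × 21 = 13.65, so Alice offers 13.65, keeping 46.35.
Round 1 (Bob proposes): rejecting gives Alice an expected 0.65 × 46.35 = 30.1275. Bob offers 30.1275 and keeps 60 − 30.1275 = 29.8725.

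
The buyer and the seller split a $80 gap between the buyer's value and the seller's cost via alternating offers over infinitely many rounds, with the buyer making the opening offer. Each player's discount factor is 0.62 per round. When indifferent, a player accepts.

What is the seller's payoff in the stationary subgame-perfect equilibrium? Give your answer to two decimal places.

When the buyer proposes, the seller accepts any offer worth at least 0.62 times what the seller would get by proposing next round; and vice versa.
This gives x = 80 − 0.62y and y = 80 − 0.62x, where x and y are each side's share when it proposes.
Hence (1 − 0.62·0.62)x = 80(1 − 0.62), i.e. 0.6156·x = 30.4.
x ≈ 49.3827; the seller's share is 80 − x ≈ 30.6173.

30.62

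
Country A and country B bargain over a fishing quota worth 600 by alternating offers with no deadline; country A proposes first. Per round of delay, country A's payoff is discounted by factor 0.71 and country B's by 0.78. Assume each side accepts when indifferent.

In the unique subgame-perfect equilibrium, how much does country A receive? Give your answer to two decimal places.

295.83

In a stationary SPE each proposer offers the other exactly their discounted continuation value.
If country A keeps x when proposing and country B keeps y when proposing, then x = 600 − 0.78y and y = 600 − 0.71x.
Solving: x = 600(1 − 0.78) / (1 − 0.71·0.78) = 132 / 0.4462 ≈ 295.8315.
Country B gets 600 − 295.8315 ≈ 304.1685.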